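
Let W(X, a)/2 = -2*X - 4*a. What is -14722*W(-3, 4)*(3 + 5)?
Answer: 2355520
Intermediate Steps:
W(X, a) = -8*a - 4*X (W(X, a) = 2*(-2*X - 4*a) = 2*(-4*a - 2*X) = -8*a - 4*X)
-14722*W(-3, 4)*(3 + 5) = -14722*(-8*4 - 4*(-3))*(3 + 5) = -14722*(-32 + 12)*8 = -(-294440)*8 = -14722*(-160) = 2355520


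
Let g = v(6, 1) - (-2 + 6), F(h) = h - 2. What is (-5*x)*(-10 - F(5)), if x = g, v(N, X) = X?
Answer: -195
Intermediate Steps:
F(h) = -2 + h
g = -3 (g = 1 - (-2 + 6) = 1 - 1*4 = 1 - 4 = -3)
x = -3
(-5*x)*(-10 - F(5)) = (-5*(-3))*(-10 - (-2 + 5)) = 15*(-10 - 1*3) = 15*(-10 - 3) = 15*(-13) = -195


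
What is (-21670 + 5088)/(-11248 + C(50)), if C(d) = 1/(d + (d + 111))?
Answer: 3498802/2373327 ≈ 1.4742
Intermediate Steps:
C(d) = 1/(111 + 2*d) (C(d) = 1/(d + (111 + d)) = 1/(111 + 2*d))
(-21670 + 5088)/(-11248 + C(50)) = (-21670 + 5088)/(-11248 + 1/(111 + 2*50)) = -16582/(-11248 + 1/(111 + 100)) = -16582/(-11248 + 1/211) = -16582/(-2373327/211) = -16582*(-211/2373327) = 3498802/2373327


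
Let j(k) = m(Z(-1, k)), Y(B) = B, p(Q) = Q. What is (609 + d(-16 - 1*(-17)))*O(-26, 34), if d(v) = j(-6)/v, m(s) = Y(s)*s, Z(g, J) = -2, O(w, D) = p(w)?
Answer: -15938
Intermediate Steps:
O(w, D) = w
m(s) = s² (m(s) = s*s = s²)
j(k) = 4 (j(k) = (-2)² = 4)
d(v) = 4/v
(609 + d(-16 - 1*(-17)))*O(-26, 34) = (609 + 4/(-16 - 1*(-17)))*(-26) = (609 + 4/(-16 + 17))*(-26) = (609 + 4/1)*(-26) = (609 + 4*1)*(-26) = (609 + 4)*(-26) = 613*(-26) = -15938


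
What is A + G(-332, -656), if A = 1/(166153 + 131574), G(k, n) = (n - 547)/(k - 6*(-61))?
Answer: -358165547/10122718 ≈ -35.382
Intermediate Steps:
G(k, n) = (-547 + n)/(366 + k) (G(k, n) = (-547 + n)/(k + 366) = (-547 + n)/(366 + k))
A = 1/297727 ≈ 3.3588e-6
A + G(-332, -656) = 1/297727 + (-547 - 656)/(366 - 332) = 1/297727 - 1203/34 = -358165547/10122718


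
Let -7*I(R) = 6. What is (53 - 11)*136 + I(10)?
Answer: 39978/7 ≈ 5711.1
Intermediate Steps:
I(R) = -6/7 (I(R) = -⅐*6 = -6/7)
(53 - 11)*136 + I(10) = (53 - 11)*136 - 6/7 = 42*136 - 6/7 = 5712 - 6/7 = 39978/7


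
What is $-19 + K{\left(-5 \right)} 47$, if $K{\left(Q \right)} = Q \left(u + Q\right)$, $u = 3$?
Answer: $451$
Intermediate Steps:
$K{\left(Q \right)} = Q \left(3 + Q\right)$
$-19 + K{\left(-5 \right)} 47 = -19 + - 5 \left(3 - 5\right) 47 = -19 + \left(-5\right) \left(-2\right) 47 = -19 + 10 \cdot 47 = -19 + 470 = 451$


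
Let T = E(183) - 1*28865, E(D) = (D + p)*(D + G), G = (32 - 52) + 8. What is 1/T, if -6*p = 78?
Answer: 1/205 ≈ 0.0048781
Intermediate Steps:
G = -12 (G = -20 + 8 = -12)
p = -13 (p = -1/6*78 = -13)
E(D) = (-13 + D)*(-12 + D) (E(D) = (D - 13)*(D - 12) = (-13 + D)*(-12 + D))
T = 205 (T = (156 + 183**2 - 25*183) - 1*28865 = (156 + 33489 - 4575) - 28865 = 29070 - 28865 = 205)
1/T = 1/205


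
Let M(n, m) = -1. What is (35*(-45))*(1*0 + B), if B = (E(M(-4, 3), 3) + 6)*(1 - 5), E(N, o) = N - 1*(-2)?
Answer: 44100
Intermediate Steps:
E(N, o) = 2 + N (E(N, o) = N + 2 = 2 + N)
B = -28 (B = ((2 - 1) + 6)*(1 - 5) = (1 + 6)*(-4) = 7*(-4) = -28)
(35*(-45))*(1*0 + B) = (35*(-45))*(1*0 - 28) = -1575*(0 - 28) = -1575*(-28) = 44100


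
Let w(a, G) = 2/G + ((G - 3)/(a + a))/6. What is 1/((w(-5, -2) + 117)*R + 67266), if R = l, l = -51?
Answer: 4/245383 ≈ 1.6301e-5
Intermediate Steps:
R = -51
w(a, G) = 2/G + (-3 + G)/(12*a) (w(a, G) = 2/G + ((-3 + G)/((2*a)))*(1/6) = 2/G + ((-3 + G)*(1/(2*a)))*(1/6) = 2/G + ((-3 + G)/(2*a))*(1/6) = 2/G + (-3 + G)/(12*a))
1/((w(-5, -2) + 117)*R + 67266) = 1/(((1/12)*(24*(-5) - 2*(-3 - 2))/(-2*(-5)) + 117)*(-51) + 67266) = 1/(((1/12)*(-1/2)*(-1/5)*(-120 - 2*(-5)) + 117)*(-51) + 67266) = 1/(((1/12)*(-1/2)*(-1/5)*(-120 + 10) + 117)*(-51) + 67266) = 1/(((1/12)*(-1/2)*(-1/5)*(-110) + 117)*(-51) + 67266) = 1/((-11/12 + 117)*(-51) + 67266) = 1/((1393/12)*(-51) + 67266) = 1/(-23681/4 + 67266) = 1/(245383/4) = 4/245383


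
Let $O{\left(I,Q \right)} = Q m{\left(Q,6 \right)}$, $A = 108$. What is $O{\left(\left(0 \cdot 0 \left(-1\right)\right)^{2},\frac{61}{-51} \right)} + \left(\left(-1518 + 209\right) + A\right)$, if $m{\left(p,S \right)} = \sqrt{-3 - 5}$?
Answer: $-1201 - \frac{122 i \sqrt{2}}{51} \approx -1201.0 - 3.383 i$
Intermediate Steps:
$m{\left(p,S \right)} = 2 i \sqrt{2}$ ($m{\left(p,S \right)} = \sqrt{-8} = 2 i \sqrt{2}$)
$O{\left(I,Q \right)} = 2 i Q \sqrt{2}$ ($O{\left(I,Q \right)} = Q 2 i \sqrt{2} = 2 i Q \sqrt{2}$)
$O{\left(\left(0 \cdot 0 \left(-1\right)\right)^{2},\frac{61}{-51} \right)} + \left(\left(-1518 + 209\right) + A\right) = 2 i \frac{61}{-51} \sqrt{2} + \left(\left(-1518 + 209\right) + 108\right) = 2 i 61 \left(- \frac{1}{51}\right) \sqrt{2} + \left(-1309 + 108\right) = 2 i \left(- \frac{61}{51}\right) \sqrt{2} - 1201 = - \frac{122 i \sqrt{2}}{51} - 1201 = -1201 - \frac{122 i \sqrt{2}}{51}$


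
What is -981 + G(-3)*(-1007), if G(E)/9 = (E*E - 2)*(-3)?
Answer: 189342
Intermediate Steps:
G(E) = 54 - 27*E**2 (G(E) = 9*((E*E - 2)*(-3)) = 9*((E**2 - 2)*(-3)) = 9*((-2 + E**2)*(-3)) = 9*(6 - 3*E**2) = 54 - 27*E**2)
-981 + G(-3)*(-1007) = -981 + (54 - 27*(-3)**2)*(-1007) = -981 + (54 - 27*9)*(-1007) = -981 + (54 - 243)*(-1007) = -981 - 189*(-1007) = -981 + 190323 = 189342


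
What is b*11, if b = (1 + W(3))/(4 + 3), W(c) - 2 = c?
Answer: 66/7 ≈ 9.4286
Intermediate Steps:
W(c) = 2 + c
b = 6/7 (b = (1 + (2 + 3))/(4 + 3) = (1 + 5)/7 = 6*(⅐) = 6/7 ≈ 0.85714)
b*11 = (6/7)*11 = 66/7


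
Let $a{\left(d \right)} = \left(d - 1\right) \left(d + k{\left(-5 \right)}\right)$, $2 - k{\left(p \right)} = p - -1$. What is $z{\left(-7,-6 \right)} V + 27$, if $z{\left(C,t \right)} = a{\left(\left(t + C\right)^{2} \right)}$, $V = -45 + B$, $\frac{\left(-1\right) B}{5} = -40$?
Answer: $4557027$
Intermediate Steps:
$B = 200$ ($B = \left(-5\right) \left(-40\right) = 200$)
$V = 155$ ($V = -45 + 200 = 155$)
$k{\left(p \right)} = 1 - p$ ($k{\left(p \right)} = 2 - \left(p - -1\right) = 2 - \left(p + 1\right) = 2 - \left(1 + p\right) = 1 - p$)
$a{\left(d \right)} = \left(-1 + d\right) \left(6 + d\right)$ ($a{\left(d \right)} = \left(d - 1\right) \left(d + \left(1 - -5\right)\right) = \left(-1 + d\right) \left(d + \left(1 + 5\right)\right) = \left(-1 + d\right) \left(d + 6\right) = \left(-1 + d\right) \left(6 + d\right)$)
$z{\left(C,t \right)} = -6 + \left(C + t\right)^{4} + 5 \left(C + t\right)^{2}$ ($z{\left(C,t \right)} = -6 + \left(\left(t + C\right)^{2}\right)^{2} + 5 \left(t + C\right)^{2} = -6 + \left(\left(C + t\right)^{2}\right)^{2} + 5 \left(C + t\right)^{2} = -6 + \left(C + t\right)^{4} + 5 \left(C + t\right)^{2}$)
$z{\left(-7,-6 \right)} V + 27 = \left(-6 + \left(-7 - 6\right)^{4} + 5 \left(-7 - 6\right)^{2}\right) 155 + 27 = \left(-6 + \left(-13\right)^{4} + 5 \left(-13\right)^{2}\right) 155 + 27 = \left(-6 + 28561 + 5 \cdot 169\right) 155 + 27 = \left(-6 + 28561 + 845\right) 155 + 27 = 29400 \cdot 155 + 27 = 4557000 + 27 = 4557027$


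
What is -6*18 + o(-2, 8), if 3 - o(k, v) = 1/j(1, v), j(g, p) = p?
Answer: -841/8 ≈ -105.13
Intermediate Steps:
o(k, v) = 3 - 1/v
-6*18 + o(-2, 8) = -6*18 + (3 - 1/8) = -108 + (3 - 1*⅛) = -108 + (3 - ⅛) = -108 + 23/8 = -841/8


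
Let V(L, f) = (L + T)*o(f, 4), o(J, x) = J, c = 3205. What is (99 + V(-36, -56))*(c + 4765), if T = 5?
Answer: 14624950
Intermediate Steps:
V(L, f) = f*(5 + L) (V(L, f) = (L + 5)*f = (5 + L)*f = f*(5 + L))
(99 + V(-36, -56))*(c + 4765) = (99 - 56*(5 - 36))*(3205 + 4765) = (99 - 56*(-31))*7970 = (99 + 1736)*7970 = 1835*7970 = 14624950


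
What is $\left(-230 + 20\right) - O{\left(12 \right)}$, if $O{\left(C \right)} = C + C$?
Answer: $-234$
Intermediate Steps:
$O{\left(C \right)} = 2 C$
$\left(-230 + 20\right) - O{\left(12 \right)} = \left(-230 + 20\right) - 2 \cdot 12 = -210 - 24 = -234$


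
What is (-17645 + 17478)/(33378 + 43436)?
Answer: -167/76814 ≈ -0.0021741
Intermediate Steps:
(-17645 + 17478)/(33378 + 43436) = -167/76814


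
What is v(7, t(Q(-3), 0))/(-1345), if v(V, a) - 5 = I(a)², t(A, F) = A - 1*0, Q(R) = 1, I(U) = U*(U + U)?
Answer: -9/1345 ≈ -0.0066914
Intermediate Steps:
I(U) = 2*U² (I(U) = U*(2*U) = 2*U²)
t(A, F) = A (t(A, F) = A + 0 = A)
v(V, a) = 5 + 4*a⁴ (v(V, a) = 5 + (2*a²)² = 5 + 4*a⁴)
v(7, t(Q(-3), 0))/(-1345) = (5 + 4*1⁴)/(-1345) = (5 + 4*1)*(-1/1345) = (5 + 4)*(-1/1345) = 9*(-1/1345) = -9/1345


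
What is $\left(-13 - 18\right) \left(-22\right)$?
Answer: $682$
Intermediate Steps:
$\left(-13 - 18\right) \left(-22\right) = \left(-31\right) \left(-22\right) = 682$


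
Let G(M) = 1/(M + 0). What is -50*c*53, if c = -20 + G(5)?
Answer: 52470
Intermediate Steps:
G(M) = 1/M
c = -99/5 (c = -20 + 1/5 = -20 + ⅕ = -99/5 ≈ -19.800)
-50*c*53 = -50*(-99/5)*53 = 990*53 = 52470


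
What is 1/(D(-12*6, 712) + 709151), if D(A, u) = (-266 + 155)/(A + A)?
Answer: 48/34039285 ≈ 1.4101e-6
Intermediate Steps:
D(A, u) = -111/(2*A) (D(A, u) = -111*1/(2*A) = -111/(2*A))
1/(D(-12*6, 712) + 709151) = 1/(-111/(2*((-12*6))) + 709151) = 1/(-111/2/(-72) + 709151) = 1/(-111/2*(-1/72) + 709151) = 1/(37/48 + 709151) = 1/(34039285/48) = 48/34039285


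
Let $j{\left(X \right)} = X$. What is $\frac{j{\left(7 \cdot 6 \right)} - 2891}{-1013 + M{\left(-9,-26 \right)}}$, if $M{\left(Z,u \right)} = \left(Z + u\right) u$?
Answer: $\frac{2849}{103} \approx 27.66$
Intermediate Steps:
$M{\left(Z,u \right)} = u \left(Z + u\right)$
$\frac{j{\left(7 \cdot 6 \right)} - 2891}{-1013 + M{\left(-9,-26 \right)}} = \frac{7 \cdot 6 - 2891}{-1013 - 26 \left(-9 - 26\right)} = \frac{42 - 2891}{-1013 - -910} = - \frac{2849}{-1013 + 910} = - \frac{2849}{-103} = \left(-2849\right) \left(- \frac{1}{103}\right) = \frac{2849}{103}$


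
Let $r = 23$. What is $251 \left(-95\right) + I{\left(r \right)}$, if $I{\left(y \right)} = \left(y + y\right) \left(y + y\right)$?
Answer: $-21729$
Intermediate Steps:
$I{\left(y \right)} = 4 y^{2}$ ($I{\left(y \right)} = 2 y 2 y = 4 y^{2}$)
$251 \left(-95\right) + I{\left(r \right)} = 251 \left(-95\right) + 4 \cdot 23^{2} = -23845 + 4 \cdot 529 = -23845 + 2116 = -21729$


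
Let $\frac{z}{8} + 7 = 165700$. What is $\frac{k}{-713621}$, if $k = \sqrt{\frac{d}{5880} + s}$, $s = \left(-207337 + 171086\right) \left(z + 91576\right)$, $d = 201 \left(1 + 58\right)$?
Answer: $- \frac{i \sqrt{1006891535512470}}{99906940} \approx - 0.31761 i$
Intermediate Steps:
$z = 1325544$ ($z = -56 + 8 \cdot 165700 = -56 + 1325600 = 1325544$)
$d = 11859$ ($d = 201 \cdot 59 = 11859$)
$s = -51372017120$ ($s = \left(-207337 + 171086\right) \left(1325544 + 91576\right) = \left(-36251\right) 1417120 = -51372017120$)
$k = \frac{i \sqrt{1006891535512470}}{140}$ ($k = \sqrt{\frac{11859}{5880} - 51372017120} = \sqrt{11859 \cdot \frac{1}{5880} - 51372017120} = \sqrt{\frac{3953}{1960} - 51372017120} = \sqrt{- \frac{100689153551247}{1960}} = \frac{i \sqrt{1006891535512470}}{140} \approx 2.2665 \cdot 10^{5} i$)
$\frac{k}{-713621} = \frac{\frac{1}{140} i \sqrt{1006891535512470}}{-713621} = \frac{i \sqrt{1006891535512470}}{140} \left(- \frac{1}{713621}\right) = - \frac{i \sqrt{1006891535512470}}{99906940}$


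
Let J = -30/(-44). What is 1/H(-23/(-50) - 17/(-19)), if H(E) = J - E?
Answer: -5225/3516 ≈ -1.4861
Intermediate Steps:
J = 15/22 (J = -30*(-1/44) = 15/22 ≈ 0.68182)
H(E) = 15/22 - E
1/H(-23/(-50) - 17/(-19)) = 1/(15/22 - (-23/(-50) - 17/(-19))) = 1/(15/22 - (-23*(-1/50) - 17*(-1/19))) = 1/(15/22 - (23/50 + 17/19)) = 1/(15/22 - 1*1287/950) = 1/(15/22 - 1287/950) = 1/(-3516/5225) = -5225/3516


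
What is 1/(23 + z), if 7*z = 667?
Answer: 7/828 ≈ 0.0084541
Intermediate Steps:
z = 667/7 (z = (⅐)*667 = 667/7 ≈ 95.286)
1/(23 + z) = 1/(23 + 667/7) = 1/(828/7) = 7/828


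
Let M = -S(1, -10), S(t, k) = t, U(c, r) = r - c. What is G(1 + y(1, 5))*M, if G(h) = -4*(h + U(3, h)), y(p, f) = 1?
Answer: 4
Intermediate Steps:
M = -1 (M = -1*1 = -1)
G(h) = 12 - 8*h (G(h) = -4*(h + (h - 1*3)) = -4*(h + (h - 3)) = -4*(h + (-3 + h)) = -4*(-3 + 2*h) = 12 - 8*h)
G(1 + y(1, 5))*M = (12 - 8*(1 + 1))*(-1) = (12 - 8*2)*(-1) = (12 - 16)*(-1) = -4*(-1) = 4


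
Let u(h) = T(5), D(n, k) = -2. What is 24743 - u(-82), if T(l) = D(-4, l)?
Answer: 24745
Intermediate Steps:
T(l) = -2
u(h) = -2
24743 - u(-82) = 24743 - 1*(-2) = 24743 + 2 = 24745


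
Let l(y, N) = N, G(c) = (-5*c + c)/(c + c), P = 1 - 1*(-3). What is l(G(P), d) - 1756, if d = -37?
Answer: -1793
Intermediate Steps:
P = 4 (P = 1 + 3 = 4)
G(c) = -2 (G(c) = (-4*c)/((2*c)) = (-4*c)*(1/(2*c)) = -2)
l(G(P), d) - 1756 = -37 - 1756 = -1793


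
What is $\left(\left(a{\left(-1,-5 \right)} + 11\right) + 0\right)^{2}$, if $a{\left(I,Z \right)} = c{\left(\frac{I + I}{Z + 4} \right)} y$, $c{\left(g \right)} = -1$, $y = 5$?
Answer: $36$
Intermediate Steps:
$a{\left(I,Z \right)} = -5$ ($a{\left(I,Z \right)} = \left(-1\right) 5 = -5$)
$\left(\left(a{\left(-1,-5 \right)} + 11\right) + 0\right)^{2} = \left(\left(-5 + 11\right) + 0\right)^{2} = \left(6 + 0\right)^{2} = 6^{2} = 36$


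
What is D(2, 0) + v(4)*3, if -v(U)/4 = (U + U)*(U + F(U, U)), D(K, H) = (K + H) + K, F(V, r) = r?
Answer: -764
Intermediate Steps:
D(K, H) = H + 2*K (D(K, H) = (H + K) + K = H + 2*K)
v(U) = -16*U² (v(U) = -4*(U + U)*(U + U) = -4*2*U*2*U = -16*U²)
D(2, 0) + v(4)*3 = (0 + 2*2) - 16*4²*3 = (0 + 4) - 16*16*3 = 4 - 256*3 = 4 - 768 = -764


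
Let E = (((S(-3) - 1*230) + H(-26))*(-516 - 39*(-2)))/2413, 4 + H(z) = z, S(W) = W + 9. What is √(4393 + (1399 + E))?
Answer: 2*√526889/19 ≈ 76.407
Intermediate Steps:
S(W) = 9 + W
H(z) = -4 + z
E = 876/19 (E = ((((9 - 3) - 1*230) + (-4 - 26))*(-516 - 39*(-2)))/2413 = (((6 - 230) - 30)*(-516 + 78))*(1/2413) = ((-224 - 30)*(-438))*(1/2413) = -254*(-438)*(1/2413) = 111252*(1/2413) = 876/19 ≈ 46.105)
√(4393 + (1399 + E)) = √(4393 + (1399 + 876/19)) = √(4393 + 27457/19) = √(110924/19) = 2*√526889/19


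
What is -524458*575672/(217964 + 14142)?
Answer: -150957892888/116053 ≈ -1.3008e+6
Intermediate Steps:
-524458*575672/(217964 + 14142) = -524458/(232106*(1/575672)) = -524458/116053/287836 = -524458*287836/116053 = -150957892888/116053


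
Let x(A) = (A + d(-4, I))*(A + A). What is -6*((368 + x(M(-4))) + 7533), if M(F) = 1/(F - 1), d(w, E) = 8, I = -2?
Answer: -1184682/25 ≈ -47387.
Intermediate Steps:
M(F) = 1/(-1 + F)
x(A) = 2*A*(8 + A) (x(A) = (A + 8)*(A + A) = (8 + A)*(2*A) = 2*A*(8 + A))
-6*((368 + x(M(-4))) + 7533) = -6*((368 + 2*(8 + 1/(-1 - 4))/(-1 - 4)) + 7533) = -6*((368 + 2*(8 + 1/(-5))/(-5)) + 7533) = -6*((368 + 2*(-1/5)*(8 - 1/5)) + 7533) = -6*((368 + 2*(-1/5)*(39/5)) + 7533) = -6*((368 - 78/25) + 7533) = -6*(9122/25 + 7533) = -6*197447/25 = -1184682/25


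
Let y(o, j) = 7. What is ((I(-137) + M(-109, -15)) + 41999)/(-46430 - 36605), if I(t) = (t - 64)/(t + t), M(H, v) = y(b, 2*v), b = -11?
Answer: -2301969/4550318 ≈ -0.50589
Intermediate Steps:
M(H, v) = 7
I(t) = (-64 + t)/(2*t) (I(t) = (-64 + t)/((2*t)) = (-64 + t)*(1/(2*t)) = (-64 + t)/(2*t))
((I(-137) + M(-109, -15)) + 41999)/(-46430 - 36605) = (((½)*(-64 - 137)/(-137) + 7) + 41999)/(-46430 - 36605) = (((½)*(-1/137)*(-201) + 7) + 41999)/(-83035) = ((201/274 + 7) + 41999)*(-1/83035) = (2119/274 + 41999)*(-1/83035) = (11509845/274)*(-1/83035) = -2301969/4550318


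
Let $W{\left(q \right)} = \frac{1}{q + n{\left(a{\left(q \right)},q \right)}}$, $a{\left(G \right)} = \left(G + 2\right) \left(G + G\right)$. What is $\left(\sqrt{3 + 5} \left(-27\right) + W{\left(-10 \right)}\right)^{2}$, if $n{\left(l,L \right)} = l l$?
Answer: $\frac{3819074119201}{654848100} - \frac{18 \sqrt{2}}{4265} \approx 5832.0$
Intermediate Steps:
$a{\left(G \right)} = 2 G \left(2 + G\right)$ ($a{\left(G \right)} = \left(2 + G\right) 2 G = 2 G \left(2 + G\right)$)
$n{\left(l,L \right)} = l^{2}$
$W{\left(q \right)} = \frac{1}{q + 4 q^{2} \left(2 + q\right)^{2}}$ ($W{\left(q \right)} = \frac{1}{q + \left(2 q \left(2 + q\right)\right)^{2}} = \frac{1}{q + 4 q^{2} \left(2 + q\right)^{2}}$)
$\left(\sqrt{3 + 5} \left(-27\right) + W{\left(-10 \right)}\right)^{2} = \left(\sqrt{3 + 5} \left(-27\right) + \frac{1}{\left(-10\right) \left(1 + 4 \left(-10\right) \left(2 - 10\right)^{2}\right)}\right)^{2} = \left(\sqrt{8} \left(-27\right) - \frac{1}{10 \left(1 + 4 \left(-10\right) \left(-8\right)^{2}\right)}\right)^{2} = \left(2 \sqrt{2} \left(-27\right) - \frac{1}{10 \left(1 + 4 \left(-10\right) 64\right)}\right)^{2} = \left(- 54 \sqrt{2} - \frac{1}{10 \left(1 - 2560\right)}\right)^{2} = \left(- 54 \sqrt{2} - \frac{1}{10 \left(-2559\right)}\right)^{2} = \left(- 54 \sqrt{2} - - \frac{1}{25590}\right)^{2} = \left(- 54 \sqrt{2} + \frac{1}{25590}\right)^{2} = \left(\frac{1}{25590} - 54 \sqrt{2}\right)^{2}$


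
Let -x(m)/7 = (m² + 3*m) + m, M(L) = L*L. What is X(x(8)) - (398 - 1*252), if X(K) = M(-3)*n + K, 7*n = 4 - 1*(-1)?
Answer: -5681/7 ≈ -811.57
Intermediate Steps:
n = 5/7 (n = (4 - 1*(-1))/7 = (4 + 1)/7 = (⅐)*5 = 5/7 ≈ 0.71429)
M(L) = L²
x(m) = -28*m - 7*m² (x(m) = -7*((m² + 3*m) + m) = -7*(m² + 4*m) = -28*m - 7*m²)
X(K) = 45/7 + K (X(K) = (-3)²*(5/7) + K = 9*(5/7) + K = 45/7 + K)
X(x(8)) - (398 - 1*252) = (45/7 - 7*8*(4 + 8)) - (398 - 1*252) = (45/7 - 7*8*12) - (398 - 252) = (45/7 - 672) - 1*146 = -4659/7 - 146 = -5681/7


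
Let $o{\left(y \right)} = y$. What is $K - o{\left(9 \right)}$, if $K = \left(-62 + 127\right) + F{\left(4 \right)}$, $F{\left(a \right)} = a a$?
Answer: $72$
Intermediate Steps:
$F{\left(a \right)} = a^{2}$
$K = 81$ ($K = \left(-62 + 127\right) + 4^{2} = 65 + 16 = 81$)
$K - o{\left(9 \right)} = 81 - 9 = 72$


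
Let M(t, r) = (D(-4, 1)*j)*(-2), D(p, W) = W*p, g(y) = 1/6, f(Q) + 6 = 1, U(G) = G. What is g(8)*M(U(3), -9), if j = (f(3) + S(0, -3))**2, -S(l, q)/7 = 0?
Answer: 100/3 ≈ 33.333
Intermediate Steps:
f(Q) = -5 (f(Q) = -6 + 1 = -5)
S(l, q) = 0 (S(l, q) = -7*0 = 0)
j = 25 (j = (-5 + 0)**2 = (-5)**2 = 25)
g(y) = 1/6
M(t, r) = 200 (M(t, r) = ((1*(-4))*25)*(-2) = -4*25*(-2) = -100*(-2) = 200)
g(8)*M(U(3), -9) = (1/6)*200 = 100/3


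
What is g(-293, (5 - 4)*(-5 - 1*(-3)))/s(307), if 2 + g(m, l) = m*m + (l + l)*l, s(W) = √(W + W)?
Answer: 85855*√614/614 ≈ 3464.8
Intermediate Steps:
s(W) = √2*√W (s(W) = √(2*W) = √2*√W)
g(m, l) = -2 + m² + 2*l² (g(m, l) = -2 + (m*m + (l + l)*l) = -2 + (m² + (2*l)*l) = -2 + (m² + 2*l²) = -2 + m² + 2*l²)
g(-293, (5 - 4)*(-5 - 1*(-3)))/s(307) = (-2 + (-293)² + 2*((5 - 4)*(-5 - 1*(-3)))²)/((√2*√307)) = (-2 + 85849 + 2*(1*(-5 + 3))²)/(√614) = (-2 + 85849 + 2*(1*(-2))²)*(√614/614) = (-2 + 85849 + 2*(-2)²)*(√614/614) = (-2 + 85849 + 2*4)*(√614/614) = (-2 + 85849 + 8)*(√614/614) = 85855*(√614/614) = 85855*√614/614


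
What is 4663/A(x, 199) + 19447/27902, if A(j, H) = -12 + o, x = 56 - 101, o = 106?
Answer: 32983761/655697 ≈ 50.303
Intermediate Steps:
x = -45
A(j, H) = 94 (A(j, H) = -12 + 106 = 94)
4663/A(x, 199) + 19447/27902 = 4663/94 + 19447/27902 = 32983761/655697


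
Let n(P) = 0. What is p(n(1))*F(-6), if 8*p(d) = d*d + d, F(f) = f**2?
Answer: 0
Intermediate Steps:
p(d) = d/8 + d**2/8 (p(d) = (d*d + d)/8 = (d**2 + d)/8 = (d + d**2)/8 = d/8 + d**2/8)
p(n(1))*F(-6) = ((1/8)*0*(1 + 0))*(-6)**2 = ((1/8)*0*1)*36 = 0*36 = 0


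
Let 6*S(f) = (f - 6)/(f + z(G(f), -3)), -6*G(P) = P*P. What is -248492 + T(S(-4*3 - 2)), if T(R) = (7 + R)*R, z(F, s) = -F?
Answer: -194818683/784 ≈ -2.4849e+5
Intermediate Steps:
G(P) = -P**2/6 (G(P) = -P*P/6 = -P**2/6)
S(f) = (-6 + f)/(6*(f + f**2/6)) (S(f) = ((f - 6)/(f - (-1)*f**2/6))/6 = ((-6 + f)/(f + f**2/6))/6 = (-6 + f)/(6*(f + f**2/6)))
T(R) = R*(7 + R)
-248492 + T(S(-4*3 - 2)) = -248492 + ((-6 + (-4*3 - 2))/((-4*3 - 2)*(6 + (-4*3 - 2))))*(7 + (-6 + (-4*3 - 2))/((-4*3 - 2)*(6 + (-4*3 - 2)))) = -248492 + ((-6 + (-12 - 2))/((-12 - 2)*(6 + (-12 - 2))))*(7 + (-6 + (-12 - 2))/((-12 - 2)*(6 + (-12 - 2)))) = -248492 + ((-6 - 14)/((-14)*(6 - 14)))*(7 + (-6 - 14)/((-14)*(6 - 14))) = -248492 + (-1/14*(-20)/(-8))*(7 - 1/14*(-20)/(-8)) = -248492 + (-1/14*(-1/8)*(-20))*(7 - 1/14*(-1/8)*(-20)) = -248492 - 5*(7 - 5/28)/28 = -248492 - 5/28*191/28 = -248492 - 955/784 = -194818683/784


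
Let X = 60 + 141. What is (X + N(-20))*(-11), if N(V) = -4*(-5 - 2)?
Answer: -2519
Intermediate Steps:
X = 201
N(V) = 28 (N(V) = -4*(-7) = 28)
(X + N(-20))*(-11) = (201 + 28)*(-11) = 229*(-11) = -2519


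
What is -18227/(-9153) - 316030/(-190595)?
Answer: 1273319531/348903207 ≈ 3.6495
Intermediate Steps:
-18227/(-9153) - 316030/(-190595) = -18227*(-1/9153) - 316030*(-1/190595) = 18227/9153 + 63206/38119 = 1273319531/348903207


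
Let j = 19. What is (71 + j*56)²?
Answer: 1288225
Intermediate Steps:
(71 + j*56)² = (71 + 19*56)² = (71 + 1064)² = 1135² = 1288225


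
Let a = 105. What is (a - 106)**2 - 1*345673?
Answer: -345672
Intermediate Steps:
(a - 106)**2 - 1*345673 = (105 - 106)**2 - 1*345673 = (-1)**2 - 345673 = 1 - 345673 = -345672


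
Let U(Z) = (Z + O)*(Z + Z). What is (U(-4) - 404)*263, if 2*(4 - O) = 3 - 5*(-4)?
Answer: -82056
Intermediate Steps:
O = -15/2 (O = 4 - (3 - 5*(-4))/2 = 4 - (3 + 20)/2 = 4 - 1/2*23 = 4 - 23/2 = -15/2 ≈ -7.5000)
U(Z) = 2*Z*(-15/2 + Z) (U(Z) = (Z - 15/2)*(Z + Z) = (-15/2 + Z)*(2*Z) = 2*Z*(-15/2 + Z))
(U(-4) - 404)*263 = (-4*(-15 + 2*(-4)) - 404)*263 = (-4*(-15 - 8) - 404)*263 = (-4*(-23) - 404)*263 = (92 - 404)*263 = -312*263 = -82056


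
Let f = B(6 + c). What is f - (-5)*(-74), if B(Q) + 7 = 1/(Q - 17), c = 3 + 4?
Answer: -1509/4 ≈ -377.25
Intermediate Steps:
c = 7
B(Q) = -7 + 1/(-17 + Q) (B(Q) = -7 + 1/(Q - 17) = -7 + 1/(-17 + Q))
f = -29/4 (f = (120 - 7*(6 + 7))/(-17 + (6 + 7)) = (120 - 7*13)/(-17 + 13) = (120 - 91)/(-4) = -¼*29 = -29/4 ≈ -7.2500)
f - (-5)*(-74) = -29/4 - (-5)*(-74) = -29/4 - 1*370 = -29/4 - 370 = -1509/4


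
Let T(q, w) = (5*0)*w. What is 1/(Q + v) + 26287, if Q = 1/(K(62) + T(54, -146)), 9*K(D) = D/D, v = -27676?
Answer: 727282428/27667 ≈ 26287.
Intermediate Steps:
K(D) = ⅑ (K(D) = (D/D)/9 = (⅑)*1 = ⅑)
T(q, w) = 0 (T(q, w) = 0*w = 0)
Q = 9 (Q = 1/(⅑ + 0) = 1/(⅑) = 9)
1/(Q + v) + 26287 = 1/(9 - 27676) + 26287 = 1/(-27667) + 26287 = -1/27667 + 26287 = 727282428/27667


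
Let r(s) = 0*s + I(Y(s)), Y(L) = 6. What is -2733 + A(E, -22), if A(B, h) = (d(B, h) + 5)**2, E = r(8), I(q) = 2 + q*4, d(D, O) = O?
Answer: -2444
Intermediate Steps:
I(q) = 2 + 4*q
r(s) = 26 (r(s) = 0*s + (2 + 4*6) = 0 + (2 + 24) = 0 + 26 = 26)
E = 26
A(B, h) = (5 + h)**2 (A(B, h) = (h + 5)**2 = (5 + h)**2)
-2733 + A(E, -22) = -2733 + (5 - 22)**2 = -2733 + (-17)**2 = -2733 + 289 = -2444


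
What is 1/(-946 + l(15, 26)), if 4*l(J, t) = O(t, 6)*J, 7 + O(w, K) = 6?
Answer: -4/3799 ≈ -0.0010529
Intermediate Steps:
O(w, K) = -1 (O(w, K) = -7 + 6 = -1)
l(J, t) = -J/4 (l(J, t) = (-J)/4 = -J/4)
1/(-946 + l(15, 26)) = 1/(-946 - ¼*15) = 1/(-946 - 15/4) = 1/(-3799/4) = -4/3799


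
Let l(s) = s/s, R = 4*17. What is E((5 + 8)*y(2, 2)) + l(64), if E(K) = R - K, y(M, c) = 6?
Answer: -9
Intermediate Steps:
R = 68
l(s) = 1
E(K) = 68 - K
E((5 + 8)*y(2, 2)) + l(64) = (68 - (5 + 8)*6) + 1 = (68 - 13*6) + 1 = (68 - 1*78) + 1 = (68 - 78) + 1 = -10 + 1 = -9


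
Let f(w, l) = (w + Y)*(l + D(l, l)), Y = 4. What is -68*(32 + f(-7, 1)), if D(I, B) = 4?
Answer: -1156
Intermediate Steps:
f(w, l) = (4 + l)*(4 + w) (f(w, l) = (w + 4)*(l + 4) = (4 + w)*(4 + l) = (4 + l)*(4 + w))
-68*(32 + f(-7, 1)) = -68*(32 + (16 + 4*1 + 4*(-7) + 1*(-7))) = -68*(32 + (16 + 4 - 28 - 7)) = -68*(32 - 15) = -68*17 = -1156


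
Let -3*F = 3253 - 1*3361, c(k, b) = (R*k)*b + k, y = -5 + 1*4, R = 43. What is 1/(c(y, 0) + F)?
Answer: 1/35 ≈ 0.028571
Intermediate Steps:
y = -1 (y = -5 + 4 = -1)
c(k, b) = k + 43*b*k (c(k, b) = (43*k)*b + k = 43*b*k + k = k + 43*b*k)
F = 36 (F = -(3253 - 1*3361)/3 = -(3253 - 3361)/3 = -⅓*(-108) = 36)
1/(c(y, 0) + F) = 1/(-(1 + 43*0) + 36) = 1/(-(1 + 0) + 36) = 1/(-1*1 + 36) = 1/(-1 + 36) = 1/35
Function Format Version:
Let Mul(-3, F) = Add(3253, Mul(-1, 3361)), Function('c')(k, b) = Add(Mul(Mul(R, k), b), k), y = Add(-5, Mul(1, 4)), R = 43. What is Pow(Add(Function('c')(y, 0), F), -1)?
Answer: Rational(1, 35) ≈ 0.028571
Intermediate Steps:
y = -1 (y = Add(-5, 4) = -1)
Function('c')(k, b) = Add(k, Mul(43, b, k)) (Function('c')(k, b) = Add(Mul(Mul(43, k), b), k) = Add(Mul(43, b, k), k) = Add(k, Mul(43, b, k)))
F = 36 (F = Mul(Rational(-1, 3), Add(3253, Mul(-1, 3361))) = Mul(Rational(-1, 3), Add(3253, -3361)) = Mul(Rational(-1, 3), -108) = 36)
Pow(Add(Function('c')(y, 0), F), -1) = Pow(Add(Mul(-1, Add(1, Mul(43, 0))), 36), -1) = Pow(Add(Mul(-1, Add(1, 0)), 36), -1) = Pow(Add(Mul(-1, 1), 36), -1) = Pow(Add(-1, 36), -1) = Pow(35, -1) = Rational(1, 35)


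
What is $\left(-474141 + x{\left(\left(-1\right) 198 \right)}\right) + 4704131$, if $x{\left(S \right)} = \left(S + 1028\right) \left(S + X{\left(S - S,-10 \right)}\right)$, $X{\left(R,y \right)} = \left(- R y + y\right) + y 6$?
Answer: $4007550$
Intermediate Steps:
$X{\left(R,y \right)} = 7 y - R y$ ($X{\left(R,y \right)} = \left(- R y + y\right) + 6 y = \left(y - R y\right) + 6 y = 7 y - R y$)
$x{\left(S \right)} = \left(-70 + S\right) \left(1028 + S\right)$ ($x{\left(S \right)} = \left(S + 1028\right) \left(S - 10 \left(7 - \left(S - S\right)\right)\right) = \left(1028 + S\right) \left(S - 10 \left(7 - 0\right)\right) = \left(1028 + S\right) \left(S - 10 \left(7 + 0\right)\right) = \left(1028 + S\right) \left(S - 70\right) = \left(1028 + S\right) \left(-70 + S\right) = \left(-70 + S\right) \left(1028 + S\right)$)
$\left(-474141 + x{\left(\left(-1\right) 198 \right)}\right) + 4704131 = \left(-474141 + \left(-71960 + \left(\left(-1\right) 198\right)^{2} + 958 \left(\left(-1\right) 198\right)\right)\right) + 4704131 = \left(-474141 + \left(-71960 + \left(-198\right)^{2} + 958 \left(-198\right)\right)\right) + 4704131 = \left(-474141 - 222440\right) + 4704131 = -696581 + 4704131 = 4007550$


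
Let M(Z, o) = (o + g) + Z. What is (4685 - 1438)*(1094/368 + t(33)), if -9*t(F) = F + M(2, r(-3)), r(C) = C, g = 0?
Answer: -3133355/1656 ≈ -1892.1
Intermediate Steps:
M(Z, o) = Z + o (M(Z, o) = (o + 0) + Z = o + Z = Z + o)
t(F) = ⅑ - F/9 (t(F) = -(F + (2 - 3))/9 = -(F - 1)/9 = -(-1 + F)/9 = ⅑ - F/9)
(4685 - 1438)*(1094/368 + t(33)) = (4685 - 1438)*(1094/368 + (⅑ - ⅑*33)) = 3247*(1094*(1/368) + (⅑ - 11/3)) = 3247*(547/184 - 32/9) = 3247*(-965/1656) = -3133355/1656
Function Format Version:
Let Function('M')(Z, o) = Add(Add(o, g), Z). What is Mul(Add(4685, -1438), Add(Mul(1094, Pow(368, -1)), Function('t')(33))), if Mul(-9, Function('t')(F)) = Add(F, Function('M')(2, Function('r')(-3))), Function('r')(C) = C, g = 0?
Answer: Rational(-3133355, 1656) ≈ -1892.1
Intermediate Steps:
Function('M')(Z, o) = Add(Z, o) (Function('M')(Z, o) = Add(Add(o, 0), Z) = Add(o, Z) = Add(Z, o))
Function('t')(F) = Add(Rational(1, 9), Mul(Rational(-1, 9), F)) (Function('t')(F) = Mul(Rational(-1, 9), Add(F, Add(2, -3))) = Mul(Rational(-1, 9), Add(F, -1)) = Mul(Rational(-1, 9), Add(-1, F)) = Add(Rational(1, 9), Mul(Rational(-1, 9), F)))
Mul(Add(4685, -1438), Add(Mul(1094, Pow(368, -1)), Function('t')(33))) = Mul(Add(4685, -1438), Add(Mul(1094, Pow(368, -1)), Add(Rational(1, 9), Mul(Rational(-1, 9), 33)))) = Mul(3247, Add(Mul(1094, Rational(1, 368)), Add(Rational(1, 9), Rational(-11, 3)))) = Mul(3247, Add(Rational(547, 184), Rational(-32, 9))) = Mul(3247, Rational(-965, 1656)) = Rational(-3133355, 1656)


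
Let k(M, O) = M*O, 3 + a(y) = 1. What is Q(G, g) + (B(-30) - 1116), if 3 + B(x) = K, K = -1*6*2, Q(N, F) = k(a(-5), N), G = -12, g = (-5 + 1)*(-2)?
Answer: -1107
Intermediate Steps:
g = 8 (g = -4*(-2) = 8)
a(y) = -2 (a(y) = -3 + 1 = -2)
Q(N, F) = -2*N
K = -12 (K = -6*2 = -12)
B(x) = -15 (B(x) = -3 - 12 = -15)
Q(G, g) + (B(-30) - 1116) = -2*(-12) + (-15 - 1116) = 24 - 1131 = -1107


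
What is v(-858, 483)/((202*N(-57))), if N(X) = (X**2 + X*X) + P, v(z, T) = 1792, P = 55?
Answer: 896/661853 ≈ 0.0013538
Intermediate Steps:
N(X) = 55 + 2*X**2 (N(X) = (X**2 + X*X) + 55 = (X**2 + X**2) + 55 = 2*X**2 + 55 = 55 + 2*X**2)
v(-858, 483)/((202*N(-57))) = 1792/((202*(55 + 2*(-57)**2))) = 1792/((202*(55 + 2*3249))) = 1792/((202*(55 + 6498))) = 1792/((202*6553)) = 1792/1323706 = 1792*(1/1323706) = 896/661853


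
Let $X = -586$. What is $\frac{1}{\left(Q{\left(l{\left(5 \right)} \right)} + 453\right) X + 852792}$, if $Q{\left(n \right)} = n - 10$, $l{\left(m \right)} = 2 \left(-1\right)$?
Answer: $\frac{1}{594366} \approx 1.6825 \cdot 10^{-6}$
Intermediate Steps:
$l{\left(m \right)} = -2$
$Q{\left(n \right)} = -10 + n$ ($Q{\left(n \right)} = n - 10 = -10 + n$)
$\frac{1}{\left(Q{\left(l{\left(5 \right)} \right)} + 453\right) X + 852792} = \frac{1}{\left(\left(-10 - 2\right) + 453\right) \left(-586\right) + 852792} = \frac{1}{\left(-12 + 453\right) \left(-586\right) + 852792} = \frac{1}{441 \left(-586\right) + 852792} = \frac{1}{-258426 + 852792} = \frac{1}{594366}$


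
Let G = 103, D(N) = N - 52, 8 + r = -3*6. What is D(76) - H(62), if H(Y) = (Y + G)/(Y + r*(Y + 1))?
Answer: 37989/1576 ≈ 24.105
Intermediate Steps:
r = -26 (r = -8 - 3*6 = -8 - 18 = -26)
D(N) = -52 + N
H(Y) = (103 + Y)/(-26 - 25*Y) (H(Y) = (Y + 103)/(Y - 26*(Y + 1)) = (103 + Y)/(Y - 26*(1 + Y)) = (103 + Y)/(Y + (-26 - 26*Y)) = (103 + Y)/(-26 - 25*Y))
D(76) - H(62) = (-52 + 76) - (103 + 62)/(-26 - 25*62) = 24 - 165/(-26 - 1550) = 24 - 165/(-1576) = 24 - (-1)*165/1576 = 24 - 1*(-165/1576) = 24 + 165/1576 = 37989/1576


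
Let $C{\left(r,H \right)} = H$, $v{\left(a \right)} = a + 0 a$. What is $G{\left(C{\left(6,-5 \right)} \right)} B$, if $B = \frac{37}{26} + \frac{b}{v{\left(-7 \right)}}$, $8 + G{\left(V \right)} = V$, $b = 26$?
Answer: $\frac{417}{14} \approx 29.786$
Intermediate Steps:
$v{\left(a \right)} = a$ ($v{\left(a \right)} = a + 0 = a$)
$G{\left(V \right)} = -8 + V$
$B = - \frac{417}{182}$ ($B = \frac{37}{26} + \frac{26}{-7} = 37 \cdot \frac{1}{26} + 26 \left(- \frac{1}{7}\right) = \frac{37}{26} - \frac{26}{7} = - \frac{417}{182} \approx -2.2912$)
$G{\left(C{\left(6,-5 \right)} \right)} B = \left(-8 - 5\right) \left(- \frac{417}{182}\right) = \left(-13\right) \left(- \frac{417}{182}\right) = \frac{417}{14}$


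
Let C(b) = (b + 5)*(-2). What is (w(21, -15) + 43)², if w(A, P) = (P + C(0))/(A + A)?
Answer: 3171961/1764 ≈ 1798.2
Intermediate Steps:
C(b) = -10 - 2*b (C(b) = (5 + b)*(-2) = -10 - 2*b)
w(A, P) = (-10 + P)/(2*A) (w(A, P) = (P + (-10 - 2*0))/(A + A) = (P + (-10 + 0))/((2*A)) = (P - 10)*(1/(2*A)) = (-10 + P)*(1/(2*A)) = (-10 + P)/(2*A))
(w(21, -15) + 43)² = ((½)*(-10 - 15)/21 + 43)² = ((½)*(1/21)*(-25) + 43)² = (-25/42 + 43)² = (1781/42)² = 3171961/1764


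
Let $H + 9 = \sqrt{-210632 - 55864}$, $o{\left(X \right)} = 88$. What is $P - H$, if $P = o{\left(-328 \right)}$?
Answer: $97 - 16 i \sqrt{1041} \approx 97.0 - 516.23 i$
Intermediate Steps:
$H = -9 + 16 i \sqrt{1041}$ ($H = -9 + \sqrt{-210632 - 55864} = -9 + \sqrt{-266496} = -9 + 16 i \sqrt{1041} \approx -9.0 + 516.23 i$)
$P = 88$
$P - H = 88 - \left(-9 + 16 i \sqrt{1041}\right) = 88 + \left(9 - 16 i \sqrt{1041}\right) = 97 - 16 i \sqrt{1041}$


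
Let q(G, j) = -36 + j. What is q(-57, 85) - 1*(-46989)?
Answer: 47038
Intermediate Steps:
q(-57, 85) - 1*(-46989) = (-36 + 85) - 1*(-46989) = 49 + 46989 = 47038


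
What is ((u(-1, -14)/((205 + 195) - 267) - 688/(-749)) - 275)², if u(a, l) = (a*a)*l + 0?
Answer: 15225221606401/202521361 ≈ 75178.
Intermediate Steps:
u(a, l) = l*a² (u(a, l) = a²*l + 0 = l*a² + 0 = l*a²)
((u(-1, -14)/((205 + 195) - 267) - 688/(-749)) - 275)² = (((-14*(-1)²)/((205 + 195) - 267) - 688/(-749)) - 275)² = (((-14*1)/(400 - 267) - 688*(-1/749)) - 275)² = ((-14/133 + 688/749) - 275)² = ((-14*1/133 + 688/749) - 275)² = ((-2/19 + 688/749) - 275)² = (11574/14231 - 275)² = (-3901951/14231)² = 15225221606401/202521361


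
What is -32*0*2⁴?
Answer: 0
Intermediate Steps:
-32*0*2⁴ = 0*16 = 0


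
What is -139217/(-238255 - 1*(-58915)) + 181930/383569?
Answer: 86026651673/68789264460 ≈ 1.2506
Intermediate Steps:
-139217/(-238255 - 1*(-58915)) + 181930/383569 = -139217/(-238255 + 58915) + 181930*(1/383569) = -139217/(-179340) + 181930/383569 = -139217*(-1/179340) + 181930/383569 = 139217/179340 + 181930/383569 = 86026651673/68789264460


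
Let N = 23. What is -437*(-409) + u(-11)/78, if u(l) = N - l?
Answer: 6970604/39 ≈ 1.7873e+5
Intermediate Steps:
u(l) = 23 - l
-437*(-409) + u(-11)/78 = -437*(-409) + (23 - 1*(-11))/78 = 178733 + (23 + 11)*(1/78) = 178733 + 34*(1/78) = 178733 + 17/39 = 6970604/39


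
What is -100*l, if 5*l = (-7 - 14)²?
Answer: -8820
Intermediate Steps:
l = 441/5 (l = (-7 - 14)²/5 = (⅕)*(-21)² = (⅕)*441 = 441/5 ≈ 88.200)
-100*l = -100*441/5 = -8820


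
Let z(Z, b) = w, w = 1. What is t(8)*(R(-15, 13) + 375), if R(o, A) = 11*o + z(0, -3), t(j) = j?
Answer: 1688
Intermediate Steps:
z(Z, b) = 1
R(o, A) = 1 + 11*o (R(o, A) = 11*o + 1 = 1 + 11*o)
t(8)*(R(-15, 13) + 375) = 8*((1 + 11*(-15)) + 375) = 8*((1 - 165) + 375) = 8*(-164 + 375) = 8*211 = 1688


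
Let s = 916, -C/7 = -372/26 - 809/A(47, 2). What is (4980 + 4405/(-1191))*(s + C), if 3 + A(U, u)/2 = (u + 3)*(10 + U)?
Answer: 44593404779725/8732412 ≈ 5.1067e+6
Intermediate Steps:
A(U, u) = -6 + 2*(3 + u)*(10 + U) (A(U, u) = -6 + 2*((u + 3)*(10 + U)) = -6 + 2*((3 + u)*(10 + U)) = -6 + 2*(3 + u)*(10 + U))
C = 807947/7332 (C = -7*(-372/26 - 809/(54 + 6*47 + 20*2 + 2*47*2)) = -7*(-372*1/26 - 809/(54 + 282 + 40 + 188)) = -7*(-186/13 - 809/564) = -7*(-115421/7332) = 807947/7332 ≈ 110.19)
(4980 + 4405/(-1191))*(s + C) = (4980 + 4405/(-1191))*(916 + 807947/7332) = (4980 + 4405*(-1/1191))*(7524059/7332) = (4980 - 4405/1191)*(7524059/7332) = (5926775/1191)*(7524059/7332) = 44593404779725/8732412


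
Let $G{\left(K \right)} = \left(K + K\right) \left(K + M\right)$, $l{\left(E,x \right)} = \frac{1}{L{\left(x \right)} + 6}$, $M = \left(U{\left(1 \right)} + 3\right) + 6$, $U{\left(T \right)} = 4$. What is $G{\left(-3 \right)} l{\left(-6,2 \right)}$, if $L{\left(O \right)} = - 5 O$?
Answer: $15$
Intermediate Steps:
$M = 13$ ($M = \left(4 + 3\right) + 6 = 7 + 6 = 13$)
$l{\left(E,x \right)} = \frac{1}{6 - 5 x}$ ($l{\left(E,x \right)} = \frac{1}{- 5 x + 6} = \frac{1}{6 - 5 x}$)
$G{\left(K \right)} = 2 K \left(13 + K\right)$ ($G{\left(K \right)} = \left(K + K\right) \left(K + 13\right) = 2 K \left(13 + K\right)$)
$G{\left(-3 \right)} l{\left(-6,2 \right)} = 2 \left(-3\right) \left(13 - 3\right) \left(- \frac{1}{-6 + 5 \cdot 2}\right) = 2 \left(-3\right) 10 \left(- \frac{1}{-6 + 10}\right) = - 60 \left(- \frac{1}{4}\right) = - 60 \left(\left(-1\right) \frac{1}{4}\right) = \left(-60\right) \left(- \frac{1}{4}\right) = 15$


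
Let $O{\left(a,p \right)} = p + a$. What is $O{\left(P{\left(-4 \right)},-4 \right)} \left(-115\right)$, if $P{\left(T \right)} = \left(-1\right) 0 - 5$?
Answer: $1035$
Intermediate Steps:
$P{\left(T \right)} = -5$ ($P{\left(T \right)} = 0 - 5 = -5$)
$O{\left(a,p \right)} = a + p$
$O{\left(P{\left(-4 \right)},-4 \right)} \left(-115\right) = \left(-5 - 4\right) \left(-115\right) = \left(-9\right) \left(-115\right) = 1035$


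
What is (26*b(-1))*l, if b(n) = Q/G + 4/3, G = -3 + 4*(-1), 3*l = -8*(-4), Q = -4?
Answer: 33280/63 ≈ 528.25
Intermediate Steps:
l = 32/3 (l = (-8*(-4))/3 = (1/3)*32 = 32/3 ≈ 10.667)
G = -7 (G = -3 - 4 = -7)
b(n) = 40/21 (b(n) = -4/(-7) + 4/3 = -4*(-1/7) + 4*(1/3) = 4/7 + 4/3 = 40/21)
(26*b(-1))*l = (26*(40/21))*(32/3) = (1040/21)*(32/3) = 33280/63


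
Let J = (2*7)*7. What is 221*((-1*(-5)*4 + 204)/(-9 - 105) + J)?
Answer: 1209754/57 ≈ 21224.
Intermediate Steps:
J = 98 (J = 14*7 = 98)
221*((-1*(-5)*4 + 204)/(-9 - 105) + J) = 221*((-1*(-5)*4 + 204)/(-9 - 105) + 98) = 221*((5*4 + 204)/(-114) + 98) = 221*((20 + 204)*(-1/114) + 98) = 221*(224*(-1/114) + 98) = 221*(-112/57 + 98) = 221*(5474/57) = 1209754/57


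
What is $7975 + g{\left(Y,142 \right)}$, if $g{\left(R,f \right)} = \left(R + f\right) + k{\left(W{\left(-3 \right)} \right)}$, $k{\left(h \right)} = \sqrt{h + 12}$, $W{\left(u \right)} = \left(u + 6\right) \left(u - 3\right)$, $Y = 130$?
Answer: $8247 + i \sqrt{6} \approx 8247.0 + 2.4495 i$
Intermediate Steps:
$W{\left(u \right)} = \left(-3 + u\right) \left(6 + u\right)$ ($W{\left(u \right)} = \left(6 + u\right) \left(-3 + u\right) = \left(-3 + u\right) \left(6 + u\right)$)
$k{\left(h \right)} = \sqrt{12 + h}$
$g{\left(R,f \right)} = R + f + i \sqrt{6}$ ($g{\left(R,f \right)} = \left(R + f\right) + \sqrt{12 + \left(-18 + \left(-3\right)^{2} + 3 \left(-3\right)\right)} = \left(R + f\right) + \sqrt{12 - 18} = \left(R + f\right) + \sqrt{-6} = \left(R + f\right) + i \sqrt{6} = R + f + i \sqrt{6}$)
$7975 + g{\left(Y,142 \right)} = 7975 + \left(130 + 142 + i \sqrt{6}\right) = 7975 + \left(272 + i \sqrt{6}\right) = 8247 + i \sqrt{6}$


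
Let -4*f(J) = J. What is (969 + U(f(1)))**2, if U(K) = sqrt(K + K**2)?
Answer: (3876 + I*sqrt(3))**2/16 ≈ 9.3896e+5 + 839.18*I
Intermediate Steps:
f(J) = -J/4
(969 + U(f(1)))**2 = (969 + sqrt((-1/4*1)*(1 - 1/4*1)))**2 = (969 + sqrt(-(1 - 1/4)/4))**2 = (969 + sqrt(-1/4*3/4))**2 = (969 + sqrt(-3/16))**2 = (969 + I*sqrt(3)/4)**2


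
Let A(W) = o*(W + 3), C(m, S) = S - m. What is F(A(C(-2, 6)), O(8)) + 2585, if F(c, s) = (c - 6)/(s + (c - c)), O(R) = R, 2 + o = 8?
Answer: 5185/2 ≈ 2592.5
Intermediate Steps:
o = 6 (o = -2 + 8 = 6)
A(W) = 18 + 6*W (A(W) = 6*(W + 3) = 6*(3 + W) = 18 + 6*W)
F(c, s) = (-6 + c)/s (F(c, s) = (-6 + c)/(s + 0) = (-6 + c)/s)
F(A(C(-2, 6)), O(8)) + 2585 = (-6 + (18 + 6*(6 - 1*(-2))))/8 + 2585 = (-6 + (18 + 6*(6 + 2)))/8 + 2585 = (-6 + (18 + 6*8))/8 + 2585 = (-6 + (18 + 48))/8 + 2585 = (-6 + 66)/8 + 2585 = (⅛)*60 + 2585 = 15/2 + 2585 = 5185/2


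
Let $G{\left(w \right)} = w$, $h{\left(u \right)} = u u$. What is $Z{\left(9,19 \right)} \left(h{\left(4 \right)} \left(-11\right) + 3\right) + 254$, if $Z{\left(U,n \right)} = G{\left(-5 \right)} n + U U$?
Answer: $2676$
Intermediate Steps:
$h{\left(u \right)} = u^{2}$
$Z{\left(U,n \right)} = U^{2} - 5 n$ ($Z{\left(U,n \right)} = - 5 n + U U = - 5 n + U^{2} = U^{2} - 5 n$)
$Z{\left(9,19 \right)} \left(h{\left(4 \right)} \left(-11\right) + 3\right) + 254 = \left(9^{2} - 95\right) \left(4^{2} \left(-11\right) + 3\right) + 254 = \left(81 - 95\right) \left(16 \left(-11\right) + 3\right) + 254 = - 14 \left(-176 + 3\right) + 254 = \left(-14\right) \left(-173\right) + 254 = 2422 + 254 = 2676$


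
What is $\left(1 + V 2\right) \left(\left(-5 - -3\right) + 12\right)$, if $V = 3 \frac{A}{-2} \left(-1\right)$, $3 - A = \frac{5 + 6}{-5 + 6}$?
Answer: $-230$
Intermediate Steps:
$A = -8$ ($A = 3 - \frac{5 + 6}{-5 + 6} = 3 - \frac{11}{1} = 3 - 11 \cdot 1 = 3 - 11 = -8$)
$V = -12$ ($V = 3 \left(- \frac{8}{-2}\right) \left(-1\right) = 3 \left(\left(-8\right) \left(- \frac{1}{2}\right)\right) \left(-1\right) = 3 \cdot 4 \left(-1\right) = 12 \left(-1\right) = -12$)
$\left(1 + V 2\right) \left(\left(-5 - -3\right) + 12\right) = \left(1 - 24\right) \left(\left(-5 - -3\right) + 12\right) = \left(1 - 24\right) \left(\left(-5 + 3\right) + 12\right) = - 23 \left(-2 + 12\right) = \left(-23\right) 10 = -230$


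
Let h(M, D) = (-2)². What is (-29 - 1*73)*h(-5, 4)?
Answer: -408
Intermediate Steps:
h(M, D) = 4
(-29 - 1*73)*h(-5, 4) = (-29 - 1*73)*4 = (-29 - 73)*4 = -102*4 = -408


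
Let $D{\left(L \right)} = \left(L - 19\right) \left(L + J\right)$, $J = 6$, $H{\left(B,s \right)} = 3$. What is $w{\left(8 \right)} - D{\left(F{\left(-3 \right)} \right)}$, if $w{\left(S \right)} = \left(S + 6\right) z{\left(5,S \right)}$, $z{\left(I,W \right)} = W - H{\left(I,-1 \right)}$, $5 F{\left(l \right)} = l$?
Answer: $\frac{4396}{25} \approx 175.84$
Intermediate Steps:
$F{\left(l \right)} = \frac{l}{5}$
$z{\left(I,W \right)} = -3 + W$ ($z{\left(I,W \right)} = W - 3 = -3 + W$)
$w{\left(S \right)} = \left(-3 + S\right) \left(6 + S\right)$ ($w{\left(S \right)} = \left(S + 6\right) \left(-3 + S\right) = \left(6 + S\right) \left(-3 + S\right) = \left(-3 + S\right) \left(6 + S\right)$)
$D{\left(L \right)} = \left(-19 + L\right) \left(6 + L\right)$ ($D{\left(L \right)} = \left(L - 19\right) \left(L + 6\right) = \left(-19 + L\right) \left(6 + L\right)$)
$w{\left(8 \right)} - D{\left(F{\left(-3 \right)} \right)} = \left(-3 + 8\right) \left(6 + 8\right) - \left(-114 + \left(\frac{1}{5} \left(-3\right)\right)^{2} - 13 \cdot \frac{1}{5} \left(-3\right)\right) = 5 \cdot 14 - \left(-114 + \left(- \frac{3}{5}\right)^{2} - - \frac{39}{5}\right) = 70 - \left(-114 + \frac{9}{25} + \frac{39}{5}\right) = 70 - - \frac{2646}{25} = 70 + \frac{2646}{25} = \frac{4396}{25}$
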